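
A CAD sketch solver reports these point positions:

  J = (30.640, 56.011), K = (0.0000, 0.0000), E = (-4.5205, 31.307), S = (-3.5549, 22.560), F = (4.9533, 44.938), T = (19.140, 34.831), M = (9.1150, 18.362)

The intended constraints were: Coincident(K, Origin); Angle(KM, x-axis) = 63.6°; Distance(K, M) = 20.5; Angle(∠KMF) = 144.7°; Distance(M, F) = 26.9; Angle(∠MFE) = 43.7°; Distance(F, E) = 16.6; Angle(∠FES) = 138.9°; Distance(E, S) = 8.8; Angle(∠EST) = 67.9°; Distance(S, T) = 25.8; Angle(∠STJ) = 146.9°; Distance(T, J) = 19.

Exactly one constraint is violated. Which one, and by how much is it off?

Distance(T, J) = 19 — off by 5.10.

K = (0.00, 0.00) ✓; KM at 63.60° ✓; |KM| = 20.50 ✓; ∠KMF = 144.7° ✓; |MF| = 26.90 ✓; ∠MFE = 43.70° ✓; |FE| = 16.60 ✓; ∠FES = 138.9° ✓; |ES| = 8.800 ✓; ∠EST = 67.90° ✓; |ST| = 25.80 ✓; ∠STJ = 146.9° ✓; |TJ| = 24.10 ✗.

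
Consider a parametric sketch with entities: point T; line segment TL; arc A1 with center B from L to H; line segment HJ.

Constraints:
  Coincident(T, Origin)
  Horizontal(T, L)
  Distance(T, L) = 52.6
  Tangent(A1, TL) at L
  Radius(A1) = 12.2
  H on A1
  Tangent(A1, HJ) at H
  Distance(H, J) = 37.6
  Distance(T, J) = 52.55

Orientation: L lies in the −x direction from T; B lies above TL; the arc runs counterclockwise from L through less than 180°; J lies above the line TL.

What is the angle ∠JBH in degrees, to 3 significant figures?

72.0°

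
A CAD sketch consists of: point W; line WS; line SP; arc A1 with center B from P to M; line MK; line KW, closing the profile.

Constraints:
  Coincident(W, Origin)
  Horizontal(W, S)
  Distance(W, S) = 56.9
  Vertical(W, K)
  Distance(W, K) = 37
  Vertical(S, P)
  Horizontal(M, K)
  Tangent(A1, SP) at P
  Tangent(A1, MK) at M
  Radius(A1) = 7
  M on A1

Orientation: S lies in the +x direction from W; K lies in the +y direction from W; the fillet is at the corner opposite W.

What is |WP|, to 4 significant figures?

64.32

W is at the origin; W and S share the same y with |WS| = 56.9 and S on the +x side, so S = (56.90, 0.000). W and K share the same x with |WK| = 37.0 and K on the +y side, so K = (0.000, 37.00). The virtual corner opposite W is at (56.90, 37.00). Tangency of A1 to SP means the radius BP is perpendicular to SP and since A1 is tangent to MK there, BM ⟂ MK, with radius 7.0, so the center B sits 7.0 in from both sides at B = (49.90, 30.00). That places the tangent points at P = (56.90, 30.00) on SP and M = (49.90, 37.00) on MK. Then |WP| = |P − W| = 64.32.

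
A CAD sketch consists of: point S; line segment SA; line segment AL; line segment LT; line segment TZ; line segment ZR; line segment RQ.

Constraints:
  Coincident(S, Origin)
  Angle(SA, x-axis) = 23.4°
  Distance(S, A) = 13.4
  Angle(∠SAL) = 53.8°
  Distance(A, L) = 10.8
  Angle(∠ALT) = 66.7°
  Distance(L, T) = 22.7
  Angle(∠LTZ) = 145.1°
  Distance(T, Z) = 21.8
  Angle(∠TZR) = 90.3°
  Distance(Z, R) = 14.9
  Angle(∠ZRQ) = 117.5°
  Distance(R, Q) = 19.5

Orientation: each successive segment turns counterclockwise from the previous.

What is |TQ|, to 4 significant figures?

24.44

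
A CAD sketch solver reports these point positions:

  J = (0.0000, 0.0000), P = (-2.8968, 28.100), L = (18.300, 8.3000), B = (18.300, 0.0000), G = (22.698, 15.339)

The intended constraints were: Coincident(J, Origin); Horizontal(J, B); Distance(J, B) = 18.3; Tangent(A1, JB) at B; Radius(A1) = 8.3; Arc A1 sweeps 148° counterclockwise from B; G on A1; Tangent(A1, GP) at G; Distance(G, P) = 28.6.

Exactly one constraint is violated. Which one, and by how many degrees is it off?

Tangent(A1, GP) at G — off by 5.50°.

J = (0.00, 0.00) ✓; J.y = 0.00, B.y = 0.00 ✓; |JB| = 18.30 ✓; ∠(LB, BJ) = 90.00° ✓; |LB| = 8.300 ✓; bearing(L→G) − bearing(L→B) = 148.0° ✓; |LG| = 8.300 ✓; ∠(LG, GP) = 84.50° ✗; |GP| = 28.60 ✓.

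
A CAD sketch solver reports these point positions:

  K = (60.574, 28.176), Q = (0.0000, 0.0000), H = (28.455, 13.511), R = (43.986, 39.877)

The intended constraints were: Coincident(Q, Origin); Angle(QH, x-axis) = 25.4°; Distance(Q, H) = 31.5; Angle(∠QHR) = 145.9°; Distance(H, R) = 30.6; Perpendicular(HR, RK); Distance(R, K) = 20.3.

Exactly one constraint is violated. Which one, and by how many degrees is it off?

Perpendicular(HR, RK) — off by 4.70°.

Q = (0.00, 0.00) ✓; QH at 25.40° ✓; |QH| = 31.50 ✓; ∠QHR = 145.9° ✓; |HR| = 30.60 ✓; ∠(HR, RK) = 94.70° ✗; |RK| = 20.30 ✓.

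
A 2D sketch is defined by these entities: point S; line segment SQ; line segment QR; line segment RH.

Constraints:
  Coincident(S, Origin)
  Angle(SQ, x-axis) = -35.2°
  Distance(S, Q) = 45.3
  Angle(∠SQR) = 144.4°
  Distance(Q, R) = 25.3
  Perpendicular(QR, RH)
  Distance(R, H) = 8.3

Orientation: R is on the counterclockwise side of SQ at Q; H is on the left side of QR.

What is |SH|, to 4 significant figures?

64.71

S is at the origin; SQ runs at -35.2° with length 45.3, so Q = 45.3·(cos -35.2°, sin -35.2°) = (37.02, -26.11). ∠SQR = 144.4°, so QR runs at -35.2° + (180° − 144.4°) = 0.4000° from the x-axis; with |QR| = 25.3, R = Q + 25.3·(cos 0.4000°, sin 0.4000°) = (62.32, -25.94). QR ⟂ RH; with |RH| = 8.3 on the left of QR, H = R + 8.3·(-0.006981, 1.000) = (62.26, -17.64). Then |SH| = |H − S| = 64.71.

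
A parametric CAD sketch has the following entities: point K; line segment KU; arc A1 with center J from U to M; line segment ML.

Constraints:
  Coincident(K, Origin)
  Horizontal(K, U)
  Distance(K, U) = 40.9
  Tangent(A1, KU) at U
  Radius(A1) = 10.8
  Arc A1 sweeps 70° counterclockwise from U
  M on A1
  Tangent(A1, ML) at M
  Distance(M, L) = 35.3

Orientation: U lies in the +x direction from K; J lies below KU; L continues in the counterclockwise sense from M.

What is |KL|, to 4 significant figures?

44.40

K is at the origin; K and U share the same y with |KU| = 40.9 and U on the +x side, so U = (40.90, 0.000). A1 meets KU tangentially, so JU is at right angles to KU, so J = U + (0, -10.8) = (40.90, -10.80). On A1, U sits at bearing 90° from J; a 70° counterclockwise sweep puts M at bearing 160°, so M = J + 10.8·(cos 160°, sin 160°) = (30.75, -7.106). A1 meets ML tangentially, so JM is at right angles to ML, so ML runs along (−sin 160°, cos 160°); with |ML| = 35.3, L = (18.68, -40.28). Then |KL| = |L − K| = 44.40.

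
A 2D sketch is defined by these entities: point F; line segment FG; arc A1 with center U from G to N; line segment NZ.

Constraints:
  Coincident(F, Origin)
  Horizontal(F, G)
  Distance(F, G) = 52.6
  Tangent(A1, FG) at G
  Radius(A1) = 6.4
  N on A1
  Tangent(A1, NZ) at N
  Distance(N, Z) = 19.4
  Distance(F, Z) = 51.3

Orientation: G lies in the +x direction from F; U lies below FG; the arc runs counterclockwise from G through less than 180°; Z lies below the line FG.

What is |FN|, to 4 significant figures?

46.59

F is at the origin; F and G share the same y with |FG| = 52.6 and G on the +x side, so G = (52.60, 0.000). A1 meets FG tangentially, so UG is at right angles to FG, so U = G + (0, -6.4) = (52.60, -6.400). Since UN ⟂ NZ (tangency), |UZ| = √(6.4² + 19.4²) = 20.43 regardless of where N sits on A1. So Z lies on both circle(F, 51.3) and circle(U, 20.43); the below-FG intersection is Z = (44.67, -25.23). N is the foot of the tangent from Z: N = (46.22, -5.888).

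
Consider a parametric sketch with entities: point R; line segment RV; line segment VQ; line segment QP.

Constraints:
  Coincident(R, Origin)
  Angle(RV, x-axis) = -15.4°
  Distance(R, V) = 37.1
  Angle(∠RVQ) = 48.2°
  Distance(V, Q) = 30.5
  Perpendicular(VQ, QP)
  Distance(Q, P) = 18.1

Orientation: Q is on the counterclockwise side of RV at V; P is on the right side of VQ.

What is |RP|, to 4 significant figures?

46.12

R is at the origin; RV runs at -15.4° with length 37.1, so V = 37.1·(cos -15.4°, sin -15.4°) = (35.77, -9.852). ∠RVQ = 48.2°, so VQ runs at -15.4° + (180° − 48.2°) = 116.4° from the x-axis; with |VQ| = 30.5, Q = V + 30.5·(cos 116.4°, sin 116.4°) = (22.21, 17.47). VQ ⟂ QP; with |QP| = 18.1 on the right of VQ, P = Q + 18.1·(0.8957, 0.4446) = (38.42, 25.51). Then |RP| = |P − R| = 46.12.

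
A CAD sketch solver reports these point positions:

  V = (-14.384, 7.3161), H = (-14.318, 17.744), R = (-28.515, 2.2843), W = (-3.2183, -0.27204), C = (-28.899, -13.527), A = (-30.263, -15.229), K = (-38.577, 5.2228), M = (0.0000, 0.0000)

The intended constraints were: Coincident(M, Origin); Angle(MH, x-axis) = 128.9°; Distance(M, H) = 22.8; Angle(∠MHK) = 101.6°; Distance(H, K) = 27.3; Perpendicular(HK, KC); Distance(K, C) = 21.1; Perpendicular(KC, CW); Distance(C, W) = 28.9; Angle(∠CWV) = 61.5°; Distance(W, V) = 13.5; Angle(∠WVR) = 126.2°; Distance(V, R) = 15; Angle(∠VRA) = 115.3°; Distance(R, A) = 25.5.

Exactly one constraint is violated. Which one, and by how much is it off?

Distance(R, A) = 25.5 — off by 7.90.

M = (0.00, 0.00) ✓; MH at 128.9° ✓; |MH| = 22.80 ✓; ∠MHK = 101.6° ✓; |HK| = 27.30 ✓; ∠(HK, KC) = 90.00° ✓; |KC| = 21.10 ✓; ∠(KC, CW) = 90.00° ✓; |CW| = 28.90 ✓; ∠CWV = 61.50° ✓; |WV| = 13.50 ✓; ∠WVR = 126.2° ✓; |VR| = 15.00 ✓; ∠VRA = 115.3° ✓; |RA| = 17.60 ✗.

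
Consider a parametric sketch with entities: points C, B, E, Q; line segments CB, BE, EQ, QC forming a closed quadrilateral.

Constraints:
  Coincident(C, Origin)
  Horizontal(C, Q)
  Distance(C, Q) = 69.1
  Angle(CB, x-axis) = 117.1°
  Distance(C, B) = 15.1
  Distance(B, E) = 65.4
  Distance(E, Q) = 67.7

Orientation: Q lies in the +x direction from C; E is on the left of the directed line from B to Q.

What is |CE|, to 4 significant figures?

71.71

C is at the origin; C and Q share the same y with |CQ| = 69.1 and Q in +x, so Q = (69.1, 0). CB runs at 117.1° with |CB| = 15.1, so B = (-6.879, 13.44). E is determined by |BE| = 65.4 and |EQ| = 67.7 together: it lies at the intersection of circle(B, 65.4) and circle(Q, 67.7). With |BQ| = 77.16, the foot of the radical line on BQ is 36.60 from B and the perpendicular offset is √(65.4² − 36.60²) = 54.20. Taking the left-of-BQ solution: E = (38.60, 60.44).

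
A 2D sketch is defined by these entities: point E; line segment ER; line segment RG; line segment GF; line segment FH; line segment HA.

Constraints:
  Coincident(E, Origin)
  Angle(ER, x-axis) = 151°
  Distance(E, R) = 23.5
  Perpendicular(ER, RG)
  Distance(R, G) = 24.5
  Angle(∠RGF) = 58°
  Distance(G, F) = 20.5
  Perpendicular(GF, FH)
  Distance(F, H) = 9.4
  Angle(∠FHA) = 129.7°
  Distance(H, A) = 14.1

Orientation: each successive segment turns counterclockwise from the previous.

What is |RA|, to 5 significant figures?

4.0889

E is at the origin; ER runs at 151.0° with length 23.5, so R = (-20.554, 11.393). ER ⟂ RG, so RG runs at -119.00°; with |RG| = 24.5, G = (-32.431, -10.035). ∠RGF = 58.0° gives GF at 3.0000° from the x-axis; with |GF| = 20.5, F = (-11.959, -8.9623). The perpendicularity gives FH at right angles to GF, so FH runs at 93.000°; with |FH| = 9.4, H = (-12.451, 0.42485). ∠FHA = 129.7° gives HA at 143.30° from the x-axis; with |HA| = 14.1, A = (-23.756, 8.8514). Then |RA| = |A − R| = 4.0889.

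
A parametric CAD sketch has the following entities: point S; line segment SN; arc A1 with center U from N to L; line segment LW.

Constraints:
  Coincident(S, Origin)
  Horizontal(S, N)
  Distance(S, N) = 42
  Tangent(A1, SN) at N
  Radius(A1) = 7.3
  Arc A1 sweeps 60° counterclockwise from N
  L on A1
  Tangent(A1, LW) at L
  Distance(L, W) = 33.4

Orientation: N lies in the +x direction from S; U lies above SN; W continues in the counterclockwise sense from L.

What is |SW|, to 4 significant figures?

72.73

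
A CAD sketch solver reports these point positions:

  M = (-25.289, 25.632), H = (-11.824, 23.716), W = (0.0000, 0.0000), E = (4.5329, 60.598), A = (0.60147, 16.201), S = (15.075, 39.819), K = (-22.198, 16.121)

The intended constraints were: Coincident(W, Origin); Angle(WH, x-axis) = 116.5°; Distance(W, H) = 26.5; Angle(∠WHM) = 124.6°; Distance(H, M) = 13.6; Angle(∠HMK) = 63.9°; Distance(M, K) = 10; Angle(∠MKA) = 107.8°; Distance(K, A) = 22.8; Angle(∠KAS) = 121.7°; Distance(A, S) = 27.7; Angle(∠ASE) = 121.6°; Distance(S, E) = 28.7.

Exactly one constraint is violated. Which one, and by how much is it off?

Distance(S, E) = 28.7 — off by 5.40.

W = (0.00, 0.00) ✓; WH at 116.5° ✓; |WH| = 26.50 ✓; ∠WHM = 124.6° ✓; |HM| = 13.60 ✓; ∠HMK = 63.90° ✓; |MK| = 10.00 ✓; ∠MKA = 107.8° ✓; |KA| = 22.80 ✓; ∠KAS = 121.7° ✓; |AS| = 27.70 ✓; ∠ASE = 121.6° ✓; |SE| = 23.30 ✗.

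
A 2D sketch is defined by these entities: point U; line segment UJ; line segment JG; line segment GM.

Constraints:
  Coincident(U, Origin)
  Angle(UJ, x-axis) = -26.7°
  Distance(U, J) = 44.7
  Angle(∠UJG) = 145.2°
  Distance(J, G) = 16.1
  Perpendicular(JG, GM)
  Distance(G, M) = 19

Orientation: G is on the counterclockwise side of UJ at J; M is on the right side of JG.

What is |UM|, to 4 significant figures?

69.06

∠UJG = 145.2°, so JG runs at -26.7° + (180° − 145.2°) = 8.100° from the x-axis; with |JG| = 16.1, G = J + 16.1·(cos 8.100°, sin 8.100°) = (55.87, -17.82). JG ⟂ GM; with |GM| = 19.0 on the right of JG, M = G + 19.0·(0.1409, -0.9900) = (58.55, -36.63). Then |UM| = |M − U| = 69.06.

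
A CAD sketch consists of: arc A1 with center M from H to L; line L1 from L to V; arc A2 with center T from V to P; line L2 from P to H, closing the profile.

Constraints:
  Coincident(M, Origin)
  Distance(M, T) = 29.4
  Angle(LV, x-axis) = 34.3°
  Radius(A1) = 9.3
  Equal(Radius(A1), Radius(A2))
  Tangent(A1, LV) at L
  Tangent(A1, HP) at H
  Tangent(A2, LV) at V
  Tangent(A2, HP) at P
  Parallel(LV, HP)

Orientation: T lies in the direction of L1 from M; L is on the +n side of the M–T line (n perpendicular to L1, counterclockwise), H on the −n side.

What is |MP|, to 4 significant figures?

30.84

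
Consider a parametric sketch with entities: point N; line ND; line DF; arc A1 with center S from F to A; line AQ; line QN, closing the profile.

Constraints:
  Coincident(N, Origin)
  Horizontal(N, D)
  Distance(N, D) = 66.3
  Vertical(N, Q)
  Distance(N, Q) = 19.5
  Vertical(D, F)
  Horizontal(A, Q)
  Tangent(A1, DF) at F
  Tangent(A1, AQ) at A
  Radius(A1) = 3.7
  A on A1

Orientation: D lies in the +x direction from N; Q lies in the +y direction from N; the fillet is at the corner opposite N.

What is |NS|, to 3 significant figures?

64.6

N is at the origin; ND is horizontal with |ND| = 66.3 and D on the +x side, so D = (66.3, 0.00). N and Q share the same x with |NQ| = 19.5 and Q on the +y side, so Q = (0.00, 19.5). The virtual corner opposite N is at (66.3, 19.5). Tangency of A1 to DF means the radius SF is perpendicular to DF and the tangent condition forces SA to be normal to AQ, with radius 3.7, so the center S sits 3.7 in from both sides at S = (62.6, 15.8). Then |NS| = |S − N| = 64.6.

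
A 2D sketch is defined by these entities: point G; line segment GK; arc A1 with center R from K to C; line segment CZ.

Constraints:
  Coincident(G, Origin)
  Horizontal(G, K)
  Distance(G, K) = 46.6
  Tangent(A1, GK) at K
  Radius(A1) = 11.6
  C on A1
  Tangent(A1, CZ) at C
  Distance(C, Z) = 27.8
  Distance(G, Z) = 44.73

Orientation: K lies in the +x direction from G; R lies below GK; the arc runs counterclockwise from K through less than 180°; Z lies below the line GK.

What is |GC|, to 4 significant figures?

36.43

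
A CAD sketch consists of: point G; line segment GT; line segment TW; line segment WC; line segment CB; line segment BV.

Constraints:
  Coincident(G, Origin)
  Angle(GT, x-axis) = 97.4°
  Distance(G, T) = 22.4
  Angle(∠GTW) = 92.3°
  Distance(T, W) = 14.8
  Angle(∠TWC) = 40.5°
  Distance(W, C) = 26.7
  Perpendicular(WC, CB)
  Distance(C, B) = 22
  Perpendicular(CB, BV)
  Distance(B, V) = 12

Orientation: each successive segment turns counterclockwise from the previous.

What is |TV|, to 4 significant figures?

12.86

The perpendicularity gives CB at right angles to WC, so CB runs at 54.60°; with |CB| = 22.0, B = (16.88, 23.36). CB is perpendicular to BV, so BV runs at 144.6°; with |BV| = 12.0, V = (7.100, 30.32). Then |TV| = |V − T| = 12.86.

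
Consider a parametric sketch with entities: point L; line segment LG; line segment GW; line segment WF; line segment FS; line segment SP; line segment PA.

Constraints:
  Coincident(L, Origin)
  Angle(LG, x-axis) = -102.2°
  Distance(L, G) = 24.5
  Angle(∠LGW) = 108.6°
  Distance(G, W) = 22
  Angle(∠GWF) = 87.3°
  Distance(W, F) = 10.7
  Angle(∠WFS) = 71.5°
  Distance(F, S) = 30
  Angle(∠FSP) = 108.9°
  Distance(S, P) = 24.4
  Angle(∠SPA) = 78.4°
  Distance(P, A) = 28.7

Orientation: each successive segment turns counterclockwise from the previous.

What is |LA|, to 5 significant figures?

50.803

L is at the origin; LG runs at -102.2° with length 24.5, so G = (-5.1775, -23.947). ∠LGW = 108.6° gives GW at -30.800° from the x-axis; with |GW| = 22.0, W = (13.720, -35.212). ∠GWF = 87.3° gives WF at 61.900° from the x-axis; with |WF| = 10.7, F = (18.759, -25.773). ∠WFS = 71.5° gives FS at 170.40° from the x-axis; with |FS| = 30.0, S = (-10.820, -20.770). ∠FSP = 108.9° gives SP at -118.50° from the x-axis; with |SP| = 24.4, P = (-22.463, -42.213). ∠SPA = 78.4° gives PA at -16.900° from the x-axis; with |PA| = 28.7, A = (4.9975, -50.556). Then |LA| = |A − L| = 50.803.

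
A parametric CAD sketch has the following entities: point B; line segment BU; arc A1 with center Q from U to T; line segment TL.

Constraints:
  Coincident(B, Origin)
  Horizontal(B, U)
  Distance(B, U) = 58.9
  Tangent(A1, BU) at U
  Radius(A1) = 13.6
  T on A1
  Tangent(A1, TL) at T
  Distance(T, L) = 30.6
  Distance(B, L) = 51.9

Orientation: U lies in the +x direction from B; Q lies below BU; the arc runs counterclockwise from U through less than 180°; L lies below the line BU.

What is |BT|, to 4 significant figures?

46.98

Checks: ∠(QU, UB) = 90.00° ✓; |QT| = 13.60 ✓; ∠(QT, TL) = 90.00° ✓; |TL| = 30.60 ✓; |BL| = 51.90 ✓.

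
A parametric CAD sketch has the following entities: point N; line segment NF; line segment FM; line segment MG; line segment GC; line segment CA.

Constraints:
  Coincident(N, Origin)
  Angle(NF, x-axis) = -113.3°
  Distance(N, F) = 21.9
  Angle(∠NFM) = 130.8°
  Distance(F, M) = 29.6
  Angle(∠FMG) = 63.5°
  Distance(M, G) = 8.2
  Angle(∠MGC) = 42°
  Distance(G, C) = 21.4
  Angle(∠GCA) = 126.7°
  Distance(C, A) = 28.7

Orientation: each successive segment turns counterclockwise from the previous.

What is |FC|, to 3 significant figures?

24.2

N is at the origin; NF runs at -113.3° with length 21.9, so F = (-8.66, -20.1). ∠NFM = 130.8° gives FM at -64.1° from the x-axis; with |FM| = 29.6, M = (4.27, -46.7). ∠FMG = 63.5° gives MG at 52.4° from the x-axis; with |MG| = 8.2, G = (9.27, -40.2). ∠MGC = 42.0° gives GC at -170° from the x-axis; with |GC| = 21.4, C = (-11.8, -44.1). Then |FC| = |C − F| = 24.2.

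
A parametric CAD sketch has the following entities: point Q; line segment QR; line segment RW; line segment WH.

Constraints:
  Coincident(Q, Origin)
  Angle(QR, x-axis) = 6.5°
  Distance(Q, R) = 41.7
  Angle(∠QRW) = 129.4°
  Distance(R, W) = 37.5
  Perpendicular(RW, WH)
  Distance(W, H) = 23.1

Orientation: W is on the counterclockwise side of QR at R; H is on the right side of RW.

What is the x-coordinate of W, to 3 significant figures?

61.8

Q is at the origin; QR runs at 6.5° with length 41.7, so R = 41.7·(cos 6.5°, sin 6.5°) = (41.4, 4.72). ∠QRW = 129.4°, so RW runs at 6.5° + (180° − 129.4°) = 57.1° from the x-axis; with |RW| = 37.5, W = R + 37.5·(cos 57.1°, sin 57.1°) = (61.8, 36.2). So W.x = 61.8.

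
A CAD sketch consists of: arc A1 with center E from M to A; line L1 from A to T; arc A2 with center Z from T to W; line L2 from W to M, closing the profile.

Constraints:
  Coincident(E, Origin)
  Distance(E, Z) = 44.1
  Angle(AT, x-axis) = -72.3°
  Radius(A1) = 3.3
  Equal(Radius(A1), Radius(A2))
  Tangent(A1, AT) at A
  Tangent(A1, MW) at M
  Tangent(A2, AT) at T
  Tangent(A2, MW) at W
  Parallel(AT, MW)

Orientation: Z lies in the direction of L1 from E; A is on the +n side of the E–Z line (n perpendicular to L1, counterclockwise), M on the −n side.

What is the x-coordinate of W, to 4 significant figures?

10.26

The slot axis is L1's direction at -72.3°, so u = (cos -72.3°, sin -72.3°) = (0.3040, -0.9527) and n = (−sin -72.3°, cos -72.3°) = (0.9527, 0.3040). E is at the origin and Z lies 44.1 along u from E, so Z = 44.1·u = (13.41, -42.01). Tangency of A1 to both parallel lines with radius 3.3 puts A and M at E ± 3.3·n: A = (3.144, 1.003), M = (-3.144, -1.003). Equal radii place T and W the same way about Z: T = Z + 3.3·n = (16.55, -41.01), W = Z − 3.3·n = (10.26, -43.02). So W.x = 10.26.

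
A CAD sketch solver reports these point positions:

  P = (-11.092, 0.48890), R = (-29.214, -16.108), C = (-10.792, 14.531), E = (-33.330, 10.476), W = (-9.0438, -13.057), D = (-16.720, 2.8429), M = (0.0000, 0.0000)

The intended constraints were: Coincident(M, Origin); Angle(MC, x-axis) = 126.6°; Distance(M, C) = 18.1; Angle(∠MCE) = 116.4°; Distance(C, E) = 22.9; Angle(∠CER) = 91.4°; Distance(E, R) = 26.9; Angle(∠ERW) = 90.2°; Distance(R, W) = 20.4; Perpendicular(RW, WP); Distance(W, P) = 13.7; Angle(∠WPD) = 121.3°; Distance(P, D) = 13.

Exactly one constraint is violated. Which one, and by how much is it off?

Distance(P, D) = 13 — off by 6.90.

M = (0.00, 0.00) ✓; MC at 126.6° ✓; |MC| = 18.10 ✓; ∠MCE = 116.4° ✓; |CE| = 22.90 ✓; ∠CER = 91.40° ✓; |ER| = 26.90 ✓; ∠ERW = 90.20° ✓; |RW| = 20.40 ✓; ∠(RW, WP) = 90.00° ✓; |WP| = 13.70 ✓; ∠WPD = 121.3° ✓; |PD| = 6.100 ✗.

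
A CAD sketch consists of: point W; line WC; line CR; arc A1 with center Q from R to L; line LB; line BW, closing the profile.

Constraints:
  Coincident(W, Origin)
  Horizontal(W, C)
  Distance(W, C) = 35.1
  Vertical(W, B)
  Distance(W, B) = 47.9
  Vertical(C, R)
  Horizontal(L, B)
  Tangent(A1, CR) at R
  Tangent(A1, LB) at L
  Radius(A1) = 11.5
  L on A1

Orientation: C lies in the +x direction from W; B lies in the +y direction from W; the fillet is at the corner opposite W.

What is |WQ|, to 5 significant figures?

43.381

W is at the origin; WC is horizontal with |WC| = 35.1 and C on the +x side, so C = (35.100, 0.0000). W and B share the same x with |WB| = 47.9 and B on the +y side, so B = (0.0000, 47.900). The virtual corner opposite W is at (35.100, 47.900). The tangent condition forces QR to be normal to CR and A1 meets LB tangentially, so QL is at right angles to LB, with radius 11.5, so the center Q sits 11.5 in from both sides at Q = (23.600, 36.400). Then |WQ| = |Q − W| = 43.381.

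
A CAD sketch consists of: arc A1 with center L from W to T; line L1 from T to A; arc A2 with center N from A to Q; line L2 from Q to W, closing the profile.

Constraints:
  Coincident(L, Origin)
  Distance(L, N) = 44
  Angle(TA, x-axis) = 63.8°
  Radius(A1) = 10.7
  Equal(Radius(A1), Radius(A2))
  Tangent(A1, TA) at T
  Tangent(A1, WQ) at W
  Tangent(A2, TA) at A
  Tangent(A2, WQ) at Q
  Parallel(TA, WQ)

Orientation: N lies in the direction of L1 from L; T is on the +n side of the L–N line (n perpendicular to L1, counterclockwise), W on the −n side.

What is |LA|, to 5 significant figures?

45.282

The slot axis is L1's direction at 63.8°, so u = (cos 63.8°, sin 63.8°) = (0.44151, 0.89726) and n = (−sin 63.8°, cos 63.8°) = (-0.89726, 0.44151). L is at the origin and N lies 44.0 along u from L, so N = 44.0·u = (19.426, 39.479). Tangency of A1 to both parallel lines with radius 10.7 puts T and W at L ± 10.7·n: T = (-9.6007, 4.7241), W = (9.6007, -4.7241). Equal radii place A and Q the same way about N: A = N + 10.7·n = (9.8256, 44.203), Q = N − 10.7·n = (29.027, 34.755). Then |LA| = |A − L| = 45.282.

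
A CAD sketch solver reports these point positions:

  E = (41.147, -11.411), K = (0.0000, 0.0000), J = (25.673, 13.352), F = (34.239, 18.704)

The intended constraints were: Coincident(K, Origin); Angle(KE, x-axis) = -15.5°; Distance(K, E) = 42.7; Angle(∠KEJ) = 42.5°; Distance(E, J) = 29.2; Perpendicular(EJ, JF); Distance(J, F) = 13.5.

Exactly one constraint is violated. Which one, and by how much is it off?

Distance(J, F) = 13.5 — off by 3.40.

K = (0.00, 0.00) ✓; KE at -15.50° ✓; |KE| = 42.70 ✓; ∠KEJ = 42.50° ✓; |EJ| = 29.20 ✓; ∠(EJ, JF) = 90.00° ✓; |JF| = 10.10 ✗.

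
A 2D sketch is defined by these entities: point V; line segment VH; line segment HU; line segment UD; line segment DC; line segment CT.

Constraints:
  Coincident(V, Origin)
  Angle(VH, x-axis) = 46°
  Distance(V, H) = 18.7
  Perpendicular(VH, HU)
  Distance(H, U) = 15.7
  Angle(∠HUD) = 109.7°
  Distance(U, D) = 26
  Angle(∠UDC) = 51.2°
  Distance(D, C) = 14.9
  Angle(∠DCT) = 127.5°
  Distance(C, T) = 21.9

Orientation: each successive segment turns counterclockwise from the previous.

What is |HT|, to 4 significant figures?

3.666

V is at the origin; VH runs at 46.0° with length 18.7, so H = (12.99, 13.45). The perpendicularity gives HU at right angles to VH, so HU runs at 136.0°; with |HU| = 15.7, U = (1.696, 24.36). ∠HUD = 109.7° gives UD at -153.7° from the x-axis; with |UD| = 26.0, D = (-21.61, 12.84). ∠UDC = 51.2° gives DC at -24.90° from the x-axis; with |DC| = 14.9, C = (-8.097, 6.565). ∠DCT = 127.5° gives CT at 27.60° from the x-axis; with |CT| = 21.9, T = (11.31, 16.71). Then |HT| = |T − H| = 3.666.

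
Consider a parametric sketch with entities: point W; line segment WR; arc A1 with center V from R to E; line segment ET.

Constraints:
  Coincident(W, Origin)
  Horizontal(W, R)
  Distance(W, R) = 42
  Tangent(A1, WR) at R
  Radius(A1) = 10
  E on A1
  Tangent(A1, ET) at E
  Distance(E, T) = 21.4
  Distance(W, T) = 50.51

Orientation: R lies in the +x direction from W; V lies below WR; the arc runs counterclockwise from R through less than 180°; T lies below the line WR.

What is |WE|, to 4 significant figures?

34.73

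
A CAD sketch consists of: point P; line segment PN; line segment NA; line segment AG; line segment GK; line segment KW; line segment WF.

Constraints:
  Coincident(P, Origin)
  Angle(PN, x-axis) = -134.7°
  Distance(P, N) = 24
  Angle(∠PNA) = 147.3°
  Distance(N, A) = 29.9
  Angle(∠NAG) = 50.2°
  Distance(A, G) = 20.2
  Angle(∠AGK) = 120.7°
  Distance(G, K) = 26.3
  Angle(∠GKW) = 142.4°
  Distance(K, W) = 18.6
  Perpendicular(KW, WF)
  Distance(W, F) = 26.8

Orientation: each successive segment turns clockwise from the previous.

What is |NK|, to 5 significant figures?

14.492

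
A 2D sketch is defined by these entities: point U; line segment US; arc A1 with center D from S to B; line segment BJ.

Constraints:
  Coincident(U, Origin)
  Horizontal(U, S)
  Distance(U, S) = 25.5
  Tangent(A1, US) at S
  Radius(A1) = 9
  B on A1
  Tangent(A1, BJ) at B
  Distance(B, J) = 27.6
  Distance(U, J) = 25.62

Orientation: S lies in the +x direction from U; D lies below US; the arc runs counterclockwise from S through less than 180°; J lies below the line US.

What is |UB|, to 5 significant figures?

18.670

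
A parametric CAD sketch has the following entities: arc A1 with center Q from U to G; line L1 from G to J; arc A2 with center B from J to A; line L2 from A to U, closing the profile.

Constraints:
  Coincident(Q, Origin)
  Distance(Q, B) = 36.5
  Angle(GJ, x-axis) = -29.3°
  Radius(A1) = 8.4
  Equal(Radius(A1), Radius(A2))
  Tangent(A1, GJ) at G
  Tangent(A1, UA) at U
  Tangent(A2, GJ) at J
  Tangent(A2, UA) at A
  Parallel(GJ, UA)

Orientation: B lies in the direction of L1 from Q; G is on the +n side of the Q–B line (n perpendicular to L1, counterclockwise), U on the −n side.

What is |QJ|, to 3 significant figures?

37.5

The slot axis is L1's direction at -29.3°, so u = (cos -29.3°, sin -29.3°) = (0.872, -0.489) and n = (−sin -29.3°, cos -29.3°) = (0.489, 0.872). Q is at the origin and B lies 36.5 along u from Q, so B = 36.5·u = (31.8, -17.9). Tangency of A1 to both parallel lines with radius 8.4 puts G and U at Q ± 8.4·n: G = (4.11, 7.33), U = (-4.11, -7.33). Equal radii place J and A the same way about B: J = B + 8.4·n = (35.9, -10.5), A = B − 8.4·n = (27.7, -25.2). Then |QJ| = |J − Q| = 37.5.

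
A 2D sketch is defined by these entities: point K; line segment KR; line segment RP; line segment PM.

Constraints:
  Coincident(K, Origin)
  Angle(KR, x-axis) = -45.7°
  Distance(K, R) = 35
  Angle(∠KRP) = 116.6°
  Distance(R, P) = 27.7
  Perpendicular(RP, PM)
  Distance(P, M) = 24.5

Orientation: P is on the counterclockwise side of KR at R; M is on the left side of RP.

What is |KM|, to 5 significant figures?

43.901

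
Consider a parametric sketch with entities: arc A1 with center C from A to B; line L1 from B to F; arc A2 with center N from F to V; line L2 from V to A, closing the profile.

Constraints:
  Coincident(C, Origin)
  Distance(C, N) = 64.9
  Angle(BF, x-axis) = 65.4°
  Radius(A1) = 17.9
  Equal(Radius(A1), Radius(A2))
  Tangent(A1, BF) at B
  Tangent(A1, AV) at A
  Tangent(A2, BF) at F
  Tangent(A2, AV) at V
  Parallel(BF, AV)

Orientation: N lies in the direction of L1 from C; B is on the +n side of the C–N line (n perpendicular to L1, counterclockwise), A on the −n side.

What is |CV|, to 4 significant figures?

67.32

The slot axis is L1's direction at 65.4°, so u = (cos 65.4°, sin 65.4°) = (0.4163, 0.9092) and n = (−sin 65.4°, cos 65.4°) = (-0.9092, 0.4163). C is at the origin and N lies 64.9 along u from C, so N = 64.9·u = (27.02, 59.01). Tangency of A1 to both parallel lines with radius 17.9 puts B and A at C ± 17.9·n: B = (-16.28, 7.451), A = (16.28, -7.451). Equal radii place F and V the same way about N: F = N + 17.9·n = (10.74, 66.46), V = N − 17.9·n = (43.29, 51.56). Then |CV| = |V − C| = 67.32.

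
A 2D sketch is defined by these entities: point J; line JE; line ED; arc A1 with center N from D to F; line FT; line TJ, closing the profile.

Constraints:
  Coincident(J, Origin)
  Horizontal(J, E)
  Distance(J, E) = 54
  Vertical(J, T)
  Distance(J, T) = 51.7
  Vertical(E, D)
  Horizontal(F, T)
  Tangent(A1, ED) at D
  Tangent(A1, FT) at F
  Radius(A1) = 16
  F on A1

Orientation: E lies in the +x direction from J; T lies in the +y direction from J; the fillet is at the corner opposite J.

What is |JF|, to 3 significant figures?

64.2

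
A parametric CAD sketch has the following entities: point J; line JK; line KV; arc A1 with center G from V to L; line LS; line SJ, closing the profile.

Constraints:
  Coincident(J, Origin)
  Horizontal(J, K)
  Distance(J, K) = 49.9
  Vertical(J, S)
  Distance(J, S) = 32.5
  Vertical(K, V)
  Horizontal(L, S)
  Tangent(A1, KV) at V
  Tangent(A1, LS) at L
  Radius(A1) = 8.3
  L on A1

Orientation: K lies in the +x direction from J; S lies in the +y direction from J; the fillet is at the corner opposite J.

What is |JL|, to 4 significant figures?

52.79

The virtual corner opposite J is at (49.90, 32.50). A1 meets KV tangentially, so GV is at right angles to KV and A1 meets LS tangentially, so GL is at right angles to LS, with radius 8.3, so the center G sits 8.3 in from both sides at G = (41.60, 24.20). That places the tangent points at V = (49.90, 24.20) on KV and L = (41.60, 32.50) on LS. Then |JL| = |L − J| = 52.79.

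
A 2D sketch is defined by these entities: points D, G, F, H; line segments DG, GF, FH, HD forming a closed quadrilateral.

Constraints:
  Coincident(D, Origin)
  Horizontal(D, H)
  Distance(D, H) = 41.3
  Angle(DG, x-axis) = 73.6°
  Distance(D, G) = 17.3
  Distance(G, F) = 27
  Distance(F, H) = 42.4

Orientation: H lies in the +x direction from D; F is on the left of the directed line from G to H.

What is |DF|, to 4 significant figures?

43.50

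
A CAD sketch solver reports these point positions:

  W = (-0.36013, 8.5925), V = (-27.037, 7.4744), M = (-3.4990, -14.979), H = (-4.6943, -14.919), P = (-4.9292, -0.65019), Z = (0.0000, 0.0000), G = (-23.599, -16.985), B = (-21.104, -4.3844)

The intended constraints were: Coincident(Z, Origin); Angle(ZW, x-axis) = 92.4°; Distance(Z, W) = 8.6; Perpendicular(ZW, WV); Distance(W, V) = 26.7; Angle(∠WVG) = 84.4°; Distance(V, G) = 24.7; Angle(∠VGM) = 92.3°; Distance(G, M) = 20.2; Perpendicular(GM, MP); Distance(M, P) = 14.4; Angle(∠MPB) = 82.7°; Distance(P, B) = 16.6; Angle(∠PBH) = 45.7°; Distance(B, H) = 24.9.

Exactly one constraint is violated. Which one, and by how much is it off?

Distance(B, H) = 24.9 — off by 5.40.

Z = (0.00, 0.00) ✓; ZW at 92.40° ✓; |ZW| = 8.600 ✓; ∠(ZW, WV) = 90.00° ✓; |WV| = 26.70 ✓; ∠WVG = 84.40° ✓; |VG| = 24.70 ✓; ∠VGM = 92.30° ✓; |GM| = 20.20 ✓; ∠(GM, MP) = 90.00° ✓; |MP| = 14.40 ✓; ∠MPB = 82.70° ✓; |PB| = 16.60 ✓; ∠PBH = 45.70° ✓; |BH| = 19.50 ✗.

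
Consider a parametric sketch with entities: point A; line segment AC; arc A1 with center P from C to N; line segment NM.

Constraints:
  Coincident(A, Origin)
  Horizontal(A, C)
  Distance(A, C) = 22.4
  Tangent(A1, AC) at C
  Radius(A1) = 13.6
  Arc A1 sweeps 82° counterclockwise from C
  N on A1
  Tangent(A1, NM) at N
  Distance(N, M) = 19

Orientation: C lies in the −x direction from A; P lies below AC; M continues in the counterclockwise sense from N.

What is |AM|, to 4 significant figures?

49.14

On A1, C sits at bearing 90° from P; an 82° counterclockwise sweep puts N at bearing 172°, so N = P + 13.6·(cos 172°, sin 172°) = (-35.87, -11.71). The tangent condition forces PN to be normal to NM, so NM runs along (−sin 172°, cos 172°); with |NM| = 19.0, M = (-38.51, -30.52). Then |AM| = |M − A| = 49.14.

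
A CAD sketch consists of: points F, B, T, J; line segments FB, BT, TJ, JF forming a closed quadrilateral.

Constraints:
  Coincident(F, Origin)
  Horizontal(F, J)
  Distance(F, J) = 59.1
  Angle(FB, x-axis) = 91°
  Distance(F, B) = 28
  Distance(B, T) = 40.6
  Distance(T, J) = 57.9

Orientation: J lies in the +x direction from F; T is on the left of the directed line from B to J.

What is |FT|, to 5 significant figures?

60.955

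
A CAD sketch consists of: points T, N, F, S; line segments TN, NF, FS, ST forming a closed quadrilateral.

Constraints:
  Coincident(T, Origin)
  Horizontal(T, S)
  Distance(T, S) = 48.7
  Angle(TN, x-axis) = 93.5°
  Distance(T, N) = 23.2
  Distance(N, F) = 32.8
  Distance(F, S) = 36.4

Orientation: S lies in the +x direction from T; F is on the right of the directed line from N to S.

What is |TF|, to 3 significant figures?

14.4

T is at the origin; T and S share the same y with |TS| = 48.7 and S in +x, so S = (48.7, 0). TN runs at 93.5° with |TN| = 23.2, so N = (-1.42, 23.2). F is determined by |NF| = 32.8 and |FS| = 36.4 together: it lies at the intersection of circle(N, 32.8) and circle(S, 36.4). With |NS| = 55.2, the foot of the radical line on NS is 25.3 from N and the perpendicular offset is √(32.8² − 25.3²) = 20.8. Taking the right-of-NS solution: F = (12.9, -6.37).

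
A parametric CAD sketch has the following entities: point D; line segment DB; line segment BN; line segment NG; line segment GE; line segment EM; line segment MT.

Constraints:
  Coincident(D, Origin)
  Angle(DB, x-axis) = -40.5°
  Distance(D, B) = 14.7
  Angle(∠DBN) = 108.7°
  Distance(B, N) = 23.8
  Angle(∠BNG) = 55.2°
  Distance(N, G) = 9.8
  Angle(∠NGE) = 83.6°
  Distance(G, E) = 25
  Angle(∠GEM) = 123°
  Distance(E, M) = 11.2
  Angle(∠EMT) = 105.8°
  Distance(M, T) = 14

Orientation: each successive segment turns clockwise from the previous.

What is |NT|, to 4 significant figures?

23.15

D is at the origin; DB runs at -40.5° with length 14.7, so B = (11.18, -9.547). ∠DBN = 108.7° gives BN at -111.8° from the x-axis; with |BN| = 23.8, N = (2.339, -31.64). ∠BNG = 55.2° gives NG at 123.4° from the x-axis; with |NG| = 9.8, G = (-3.055, -23.46). ∠NGE = 83.6° gives GE at 27.00° from the x-axis; with |GE| = 25.0, E = (19.22, -12.11). ∠GEM = 123.0° gives EM at -30.00° from the x-axis; with |EM| = 11.2, M = (28.92, -17.71). ∠EMT = 105.8° gives MT at -104.2° from the x-axis; with |MT| = 14.0, T = (25.49, -31.29). Then |NT| = |T − N| = 23.15.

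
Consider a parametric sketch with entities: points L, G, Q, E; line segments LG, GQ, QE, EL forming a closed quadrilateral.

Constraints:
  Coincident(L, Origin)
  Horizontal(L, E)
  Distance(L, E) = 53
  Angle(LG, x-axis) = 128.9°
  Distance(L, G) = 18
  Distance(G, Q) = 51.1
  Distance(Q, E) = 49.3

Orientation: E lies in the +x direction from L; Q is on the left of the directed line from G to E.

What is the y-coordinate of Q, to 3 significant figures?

43.7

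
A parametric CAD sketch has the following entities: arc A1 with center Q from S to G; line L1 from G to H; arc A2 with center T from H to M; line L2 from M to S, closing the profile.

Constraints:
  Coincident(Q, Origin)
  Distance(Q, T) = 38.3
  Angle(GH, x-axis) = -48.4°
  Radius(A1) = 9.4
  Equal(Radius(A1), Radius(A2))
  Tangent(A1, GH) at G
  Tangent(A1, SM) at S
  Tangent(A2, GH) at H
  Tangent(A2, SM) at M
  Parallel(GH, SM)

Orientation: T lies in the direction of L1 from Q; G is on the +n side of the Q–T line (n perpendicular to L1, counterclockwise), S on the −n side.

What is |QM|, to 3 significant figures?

39.4

The slot axis is L1's direction at -48.4°, so u = (cos -48.4°, sin -48.4°) = (0.664, -0.748) and n = (−sin -48.4°, cos -48.4°) = (0.748, 0.664). Q is at the origin and T lies 38.3 along u from Q, so T = 38.3·u = (25.4, -28.6). Tangency of A1 to both parallel lines with radius 9.4 puts G and S at Q ± 9.4·n: G = (7.03, 6.24), S = (-7.03, -6.24). Equal radii place H and M the same way about T: H = T + 9.4·n = (32.5, -22.4), M = T − 9.4·n = (18.4, -34.9). Then |QM| = |M − Q| = 39.4.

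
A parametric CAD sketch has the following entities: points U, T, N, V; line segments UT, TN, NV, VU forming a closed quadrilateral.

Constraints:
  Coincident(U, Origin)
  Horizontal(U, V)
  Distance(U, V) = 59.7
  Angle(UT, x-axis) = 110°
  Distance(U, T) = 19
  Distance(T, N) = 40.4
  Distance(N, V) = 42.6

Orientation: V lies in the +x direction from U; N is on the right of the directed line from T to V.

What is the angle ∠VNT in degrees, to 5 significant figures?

111.37°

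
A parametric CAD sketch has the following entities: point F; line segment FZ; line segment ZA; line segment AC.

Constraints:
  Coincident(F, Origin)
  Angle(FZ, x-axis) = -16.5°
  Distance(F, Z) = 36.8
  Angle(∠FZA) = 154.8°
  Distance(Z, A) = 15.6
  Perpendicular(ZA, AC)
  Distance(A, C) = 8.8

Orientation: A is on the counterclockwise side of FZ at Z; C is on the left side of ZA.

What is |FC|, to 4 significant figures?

49.38

F is at the origin; FZ runs at -16.5° with length 36.8, so Z = 36.8·(cos -16.5°, sin -16.5°) = (35.28, -10.45). ∠FZA = 154.8°, so ZA runs at -16.5° + (180° − 154.8°) = 8.700° from the x-axis; with |ZA| = 15.6, A = Z + 15.6·(cos 8.700°, sin 8.700°) = (50.71, -8.092). The perpendicularity gives AC at right angles to ZA; with |AC| = 8.8 on the left of ZA, C = A + 8.8·(-0.1513, 0.9885) = (49.37, 0.6067). Then |FC| = |C − F| = 49.38.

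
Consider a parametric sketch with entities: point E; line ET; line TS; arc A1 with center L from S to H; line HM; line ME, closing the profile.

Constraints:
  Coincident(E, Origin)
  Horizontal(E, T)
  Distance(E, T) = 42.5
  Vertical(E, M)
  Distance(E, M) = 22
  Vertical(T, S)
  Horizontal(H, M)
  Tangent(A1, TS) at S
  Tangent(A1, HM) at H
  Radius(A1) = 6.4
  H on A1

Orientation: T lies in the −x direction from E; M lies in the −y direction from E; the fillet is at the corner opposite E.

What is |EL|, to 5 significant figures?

39.326

E and M share the same x with |EM| = 22.0 and M on the −y side, so M = (0.0000, -22.000). The virtual corner opposite E is at (-42.500, -22.000). The tangent condition forces LS to be normal to TS and A1 meets HM tangentially, so LH is at right angles to HM, with radius 6.4, so the center L sits 6.4 in from both sides at L = (-36.100, -15.600). Then |EL| = |L − E| = 39.326.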